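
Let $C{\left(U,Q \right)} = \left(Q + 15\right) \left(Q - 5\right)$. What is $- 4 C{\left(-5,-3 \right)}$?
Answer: $384$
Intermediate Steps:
$C{\left(U,Q \right)} = \left(-5 + Q\right) \left(15 + Q\right)$ ($C{\left(U,Q \right)} = \left(15 + Q\right) \left(-5 + Q\right) = \left(-5 + Q\right) \left(15 + Q\right)$)
$- 4 C{\left(-5,-3 \right)} = - 4 \left(-75 + \left(-3\right)^{2} + 10 \left(-3\right)\right) = - 4 \left(-75 + 9 - 30\right) = \left(-4\right) \left(-96\right) = 384$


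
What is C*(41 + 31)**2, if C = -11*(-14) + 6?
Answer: 829440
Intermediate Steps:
C = 160 (C = 154 + 6 = 160)
C*(41 + 31)**2 = 160*(41 + 31)**2 = 160*72**2 = 160*5184 = 829440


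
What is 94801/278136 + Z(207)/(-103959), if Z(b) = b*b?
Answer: -229159145/3212748936 ≈ -0.071328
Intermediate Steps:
Z(b) = b²
94801/278136 + Z(207)/(-103959) = 94801/278136 + 207²/(-103959) = 94801*(1/278136) + 42849*(-1/103959) = 94801/278136 - 4761/11551 = -229159145/3212748936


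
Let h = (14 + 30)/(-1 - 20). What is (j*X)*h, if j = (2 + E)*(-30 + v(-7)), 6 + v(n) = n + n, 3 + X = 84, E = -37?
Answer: -297000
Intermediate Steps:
X = 81 (X = -3 + 84 = 81)
v(n) = -6 + 2*n (v(n) = -6 + (n + n) = -6 + 2*n)
h = -44/21 (h = 44/(-21) = 44*(-1/21) = -44/21 ≈ -2.0952)
j = 1750 (j = (2 - 37)*(-30 + (-6 + 2*(-7))) = -35*(-30 + (-6 - 14)) = -35*(-30 - 20) = -35*(-50) = 1750)
(j*X)*h = (1750*81)*(-44/21) = 141750*(-44/21) = -297000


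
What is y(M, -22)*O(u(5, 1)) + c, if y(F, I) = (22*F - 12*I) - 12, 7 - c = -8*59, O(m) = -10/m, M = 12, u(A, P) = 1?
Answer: -4681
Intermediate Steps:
c = 479 (c = 7 - (-8)*59 = 7 - 1*(-472) = 7 + 472 = 479)
y(F, I) = -12 - 12*I + 22*F (y(F, I) = (-12*I + 22*F) - 12 = -12 - 12*I + 22*F)
y(M, -22)*O(u(5, 1)) + c = (-12 - 12*(-22) + 22*12)*(-10/1) + 479 = (-12 + 264 + 264)*(-10*1) + 479 = 516*(-10) + 479 = -5160 + 479 = -4681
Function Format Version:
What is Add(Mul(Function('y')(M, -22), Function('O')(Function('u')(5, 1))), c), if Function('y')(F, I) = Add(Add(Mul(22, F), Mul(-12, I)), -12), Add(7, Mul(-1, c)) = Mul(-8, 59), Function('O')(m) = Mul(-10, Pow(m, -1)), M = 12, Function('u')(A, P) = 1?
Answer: -4681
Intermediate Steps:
c = 479 (c = Add(7, Mul(-1, Mul(-8, 59))) = Add(7, Mul(-1, -472)) = Add(7, 472) = 479)
Function('y')(F, I) = Add(-12, Mul(-12, I), Mul(22, F)) (Function('y')(F, I) = Add(Add(Mul(-12, I), Mul(22, F)), -12) = Add(-12, Mul(-12, I), Mul(22, F)))
Add(Mul(Function('y')(M, -22), Function('O')(Function('u')(5, 1))), c) = Add(Mul(Add(-12, Mul(-12, -22), Mul(22, 12)), Mul(-10, Pow(1, -1))), 479) = Add(Mul(Add(-12, 264, 264), Mul(-10, 1)), 479) = Add(Mul(516, -10), 479) = Add(-5160, 479) = -4681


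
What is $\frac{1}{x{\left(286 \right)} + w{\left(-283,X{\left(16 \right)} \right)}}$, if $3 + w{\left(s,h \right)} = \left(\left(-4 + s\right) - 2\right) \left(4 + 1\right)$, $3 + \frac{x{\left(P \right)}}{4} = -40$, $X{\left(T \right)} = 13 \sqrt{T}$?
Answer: $- \frac{1}{1620} \approx -0.00061728$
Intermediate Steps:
$x{\left(P \right)} = -172$ ($x{\left(P \right)} = -12 + 4 \left(-40\right) = -12 - 160 = -172$)
$w{\left(s,h \right)} = -33 + 5 s$ ($w{\left(s,h \right)} = -3 + \left(\left(-4 + s\right) - 2\right) \left(4 + 1\right) = -3 + \left(-6 + s\right) 5 = -3 + \left(-30 + 5 s\right) = -33 + 5 s$)
$\frac{1}{x{\left(286 \right)} + w{\left(-283,X{\left(16 \right)} \right)}} = \frac{1}{-172 + \left(-33 + 5 \left(-283\right)\right)} = \frac{1}{-172 - 1448} = \frac{1}{-1620} = - \frac{1}{1620}$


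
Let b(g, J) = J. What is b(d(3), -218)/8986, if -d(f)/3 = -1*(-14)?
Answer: -109/4493 ≈ -0.024260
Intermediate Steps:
d(f) = -42 (d(f) = -(-3)*(-14) = -3*14 = -42)
b(d(3), -218)/8986 = -218/8986 = -218*1/8986 = -109/4493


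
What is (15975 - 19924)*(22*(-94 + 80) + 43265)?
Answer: -169637193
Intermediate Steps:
(15975 - 19924)*(22*(-94 + 80) + 43265) = -3949*(22*(-14) + 43265) = -3949*(-308 + 43265) = -3949*42957 = -169637193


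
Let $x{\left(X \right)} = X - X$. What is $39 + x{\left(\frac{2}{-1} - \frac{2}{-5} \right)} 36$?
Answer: $39$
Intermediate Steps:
$x{\left(X \right)} = 0$
$39 + x{\left(\frac{2}{-1} - \frac{2}{-5} \right)} 36 = 39 + 0 \cdot 36 = 39 + 0 = 39$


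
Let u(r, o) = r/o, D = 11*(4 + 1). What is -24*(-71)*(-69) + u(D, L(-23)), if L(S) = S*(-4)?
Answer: -10816937/92 ≈ -1.1758e+5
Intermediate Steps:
D = 55 (D = 11*5 = 55)
L(S) = -4*S
-24*(-71)*(-69) + u(D, L(-23)) = -24*(-71)*(-69) + 55/((-4*(-23))) = 1704*(-69) + 55/92 = -117576 + 55*(1/92) = -117576 + 55/92 = -10816937/92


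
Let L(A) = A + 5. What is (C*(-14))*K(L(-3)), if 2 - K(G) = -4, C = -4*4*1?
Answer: 1344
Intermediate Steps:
L(A) = 5 + A
C = -16 (C = -16*1 = -16)
K(G) = 6 (K(G) = 2 - 1*(-4) = 2 + 4 = 6)
(C*(-14))*K(L(-3)) = -16*(-14)*6 = 224*6 = 1344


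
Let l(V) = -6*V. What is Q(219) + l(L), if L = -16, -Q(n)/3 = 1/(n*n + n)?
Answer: 1541759/16060 ≈ 96.000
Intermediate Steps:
Q(n) = -3/(n + n**2) (Q(n) = -3/(n*n + n) = -3/(n**2 + n) = -3/(n + n**2))
Q(219) + l(L) = -3/(219*(1 + 219)) - 6*(-16) = -3*1/219/220 + 96 = -3*1/219*1/220 + 96 = -1/16060 + 96 = 1541759/16060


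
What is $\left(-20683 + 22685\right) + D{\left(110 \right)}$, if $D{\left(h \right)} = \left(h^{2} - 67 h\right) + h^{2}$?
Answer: $18832$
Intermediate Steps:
$D{\left(h \right)} = - 67 h + 2 h^{2}$
$\left(-20683 + 22685\right) + D{\left(110 \right)} = \left(-20683 + 22685\right) + 110 \left(-67 + 2 \cdot 110\right) = 2002 + 110 \left(-67 + 220\right) = 2002 + 110 \cdot 153 = 2002 + 16830 = 18832$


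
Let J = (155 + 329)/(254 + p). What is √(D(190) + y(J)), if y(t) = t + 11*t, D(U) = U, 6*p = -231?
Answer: √40301086/431 ≈ 14.729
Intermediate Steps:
p = -77/2 (p = (⅙)*(-231) = -77/2 ≈ -38.500)
J = 968/431 (J = (155 + 329)/(254 - 77/2) = 484/(431/2) = 484*(2/431) = 968/431 ≈ 2.2459)
y(t) = 12*t
√(D(190) + y(J)) = √(190 + 12*(968/431)) = √(190 + 11616/431) = √(93506/431) = √40301086/431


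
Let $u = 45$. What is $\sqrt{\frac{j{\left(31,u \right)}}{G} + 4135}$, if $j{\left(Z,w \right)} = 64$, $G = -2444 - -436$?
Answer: $\frac{\sqrt{260507127}}{251} \approx 64.304$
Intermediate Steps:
$G = -2008$ ($G = -2444 + 436 = -2008$)
$\sqrt{\frac{j{\left(31,u \right)}}{G} + 4135} = \sqrt{\frac{64}{-2008} + 4135} = \sqrt{64 \left(- \frac{1}{2008}\right) + 4135} = \sqrt{- \frac{8}{251} + 4135} = \sqrt{\frac{1037877}{251}} = \frac{\sqrt{260507127}}{251}$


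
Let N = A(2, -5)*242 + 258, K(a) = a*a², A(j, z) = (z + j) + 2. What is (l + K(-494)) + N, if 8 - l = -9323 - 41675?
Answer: -120502762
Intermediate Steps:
A(j, z) = 2 + j + z (A(j, z) = (j + z) + 2 = 2 + j + z)
K(a) = a³
l = 51006 (l = 8 - (-9323 - 41675) = 8 - 1*(-50998) = 8 + 50998 = 51006)
N = 16 (N = (2 + 2 - 5)*242 + 258 = -1*242 + 258 = -242 + 258 = 16)
(l + K(-494)) + N = (51006 + (-494)³) + 16 = (51006 - 120553784) + 16 = -120502778 + 16 = -120502762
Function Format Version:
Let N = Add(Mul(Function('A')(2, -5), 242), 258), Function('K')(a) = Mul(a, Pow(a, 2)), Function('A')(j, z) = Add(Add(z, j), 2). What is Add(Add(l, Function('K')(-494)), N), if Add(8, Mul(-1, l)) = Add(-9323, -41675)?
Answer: -120502762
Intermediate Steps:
Function('A')(j, z) = Add(2, j, z) (Function('A')(j, z) = Add(Add(j, z), 2) = Add(2, j, z))
Function('K')(a) = Pow(a, 3)
l = 51006 (l = Add(8, Mul(-1, Add(-9323, -41675))) = Add(8, Mul(-1, -50998)) = Add(8, 50998) = 51006)
N = 16 (N = Add(Mul(Add(2, 2, -5), 242), 258) = Add(Mul(-1, 242), 258) = Add(-242, 258) = 16)
Add(Add(l, Function('K')(-494)), N) = Add(Add(51006, Pow(-494, 3)), 16) = Add(Add(51006, -120553784), 16) = Add(-120502778, 16) = -120502762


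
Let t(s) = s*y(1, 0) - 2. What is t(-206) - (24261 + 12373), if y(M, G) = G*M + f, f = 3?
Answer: -37254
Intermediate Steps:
y(M, G) = 3 + G*M (y(M, G) = G*M + 3 = 3 + G*M)
t(s) = -2 + 3*s (t(s) = s*(3 + 0*1) - 2 = s*(3 + 0) - 2 = s*3 - 2 = 3*s - 2 = -2 + 3*s)
t(-206) - (24261 + 12373) = (-2 + 3*(-206)) - (24261 + 12373) = (-2 - 618) - 1*36634 = -620 - 36634 = -37254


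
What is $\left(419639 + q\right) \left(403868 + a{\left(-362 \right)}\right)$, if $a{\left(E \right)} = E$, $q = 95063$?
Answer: $207685345212$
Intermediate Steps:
$\left(419639 + q\right) \left(403868 + a{\left(-362 \right)}\right) = \left(419639 + 95063\right) \left(403868 - 362\right) = 514702 \cdot 403506 = 207685345212$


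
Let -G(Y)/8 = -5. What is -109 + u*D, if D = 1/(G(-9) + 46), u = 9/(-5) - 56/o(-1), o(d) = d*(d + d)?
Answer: -47019/430 ≈ -109.35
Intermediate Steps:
G(Y) = 40 (G(Y) = -8*(-5) = 40)
o(d) = 2*d² (o(d) = d*(2*d) = 2*d²)
u = -149/5 (u = 9/(-5) - 56/(2*(-1)²) = 9*(-⅕) - 56/(2*1) = -9/5 - 56/2 = -9/5 - 56*½ = -9/5 - 28 = -149/5 ≈ -29.800)
D = 1/86 (D = 1/(40 + 46) = 1/86 ≈ 0.011628)
-109 + u*D = -109 - 149/5*1/86 = -109 - 149/430 = -47019/430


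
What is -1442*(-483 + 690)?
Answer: -298494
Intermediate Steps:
-1442*(-483 + 690) = -1442*207 = -298494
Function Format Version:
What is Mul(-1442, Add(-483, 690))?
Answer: -298494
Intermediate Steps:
Mul(-1442, Add(-483, 690)) = Mul(-1442, 207) = -298494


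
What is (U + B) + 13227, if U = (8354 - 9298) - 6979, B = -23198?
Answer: -17894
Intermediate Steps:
U = -7923 (U = -944 - 6979 = -7923)
(U + B) + 13227 = (-7923 - 23198) + 13227 = -31121 + 13227 = -17894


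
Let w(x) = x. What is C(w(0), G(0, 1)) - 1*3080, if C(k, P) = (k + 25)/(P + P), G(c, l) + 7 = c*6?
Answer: -43145/14 ≈ -3081.8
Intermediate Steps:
G(c, l) = -7 + 6*c (G(c, l) = -7 + c*6 = -7 + 6*c)
C(k, P) = (25 + k)/(2*P) (C(k, P) = (25 + k)/((2*P)) = (25 + k)*(1/(2*P)) = (25 + k)/(2*P))
C(w(0), G(0, 1)) - 1*3080 = (25 + 0)/(2*(-7 + 6*0)) - 1*3080 = (½)*25/(-7 + 0) - 3080 = (½)*25/(-7) - 3080 = (½)*(-⅐)*25 - 3080 = -25/14 - 3080 = -43145/14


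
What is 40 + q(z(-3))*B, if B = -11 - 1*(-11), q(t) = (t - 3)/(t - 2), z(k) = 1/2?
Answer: 40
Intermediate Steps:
z(k) = ½
q(t) = (-3 + t)/(-2 + t)
B = 0 (B = -11 + 11 = 0)
40 + q(z(-3))*B = 40 + ((-3 + ½)/(-2 + ½))*0 = 40 + (-5/2/(-3/2))*0 = 40 - ⅔*(-5/2)*0 = 40 + (5/3)*0 = 40 + 0 = 40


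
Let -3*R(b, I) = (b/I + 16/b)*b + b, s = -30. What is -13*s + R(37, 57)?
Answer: 62300/171 ≈ 364.33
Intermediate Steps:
R(b, I) = -b/3 - b*(16/b + b/I)/3 (R(b, I) = -((b/I + 16/b)*b + b)/3 = -((16/b + b/I)*b + b)/3 = -(b*(16/b + b/I) + b)/3 = -(b + b*(16/b + b/I))/3 = -b/3 - b*(16/b + b/I)/3)
-13*s + R(37, 57) = -13*(-30) + (⅓)*(-1*37² - 1*57*(16 + 37))/57 = 390 + (⅓)*(1/57)*(-1*1369 - 1*57*53) = 390 + (⅓)*(1/57)*(-1369 - 3021) = 390 + (⅓)*(1/57)*(-4390) = 390 - 4390/171 = 62300/171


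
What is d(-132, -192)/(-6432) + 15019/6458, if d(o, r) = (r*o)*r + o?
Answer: 1313433027/1730744 ≈ 758.88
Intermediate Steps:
d(o, r) = o + o*r**2 (d(o, r) = (o*r)*r + o = o*r**2 + o = o + o*r**2)
d(-132, -192)/(-6432) + 15019/6458 = -132*(1 + (-192)**2)/(-6432) + 15019/6458 = -132*(1 + 36864)*(-1/6432) + 15019*(1/6458) = -132*36865*(-1/6432) + 15019/6458 = -4866180*(-1/6432) + 15019/6458 = 405515/536 + 15019/6458 = 1313433027/1730744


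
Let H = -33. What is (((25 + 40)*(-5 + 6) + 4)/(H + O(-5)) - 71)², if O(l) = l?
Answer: 7656289/1444 ≈ 5302.1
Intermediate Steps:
(((25 + 40)*(-5 + 6) + 4)/(H + O(-5)) - 71)² = (((25 + 40)*(-5 + 6) + 4)/(-33 - 5) - 71)² = ((65*1 + 4)/(-38) - 71)² = ((65 + 4)*(-1/38) - 71)² = (69*(-1/38) - 71)² = (-69/38 - 71)² = (-2767/38)² = 7656289/1444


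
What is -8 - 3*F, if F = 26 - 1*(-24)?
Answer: -158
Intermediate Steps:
F = 50 (F = 26 + 24 = 50)
-8 - 3*F = -8 - 3*50 = -8 - 150 = -158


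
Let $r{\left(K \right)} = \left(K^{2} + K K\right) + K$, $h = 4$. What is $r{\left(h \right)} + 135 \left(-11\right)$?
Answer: $-1449$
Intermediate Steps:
$r{\left(K \right)} = K + 2 K^{2}$ ($r{\left(K \right)} = \left(K^{2} + K^{2}\right) + K = 2 K^{2} + K = K + 2 K^{2}$)
$r{\left(h \right)} + 135 \left(-11\right) = 4 \left(1 + 2 \cdot 4\right) + 135 \left(-11\right) = 4 \left(1 + 8\right) - 1485 = 4 \cdot 9 - 1485 = 36 - 1485 = -1449$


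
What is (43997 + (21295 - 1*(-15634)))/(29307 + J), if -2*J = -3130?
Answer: 40463/15436 ≈ 2.6213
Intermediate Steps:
J = 1565 (J = -½*(-3130) = 1565)
(43997 + (21295 - 1*(-15634)))/(29307 + J) = (43997 + (21295 - 1*(-15634)))/(29307 + 1565) = (43997 + (21295 + 15634))/30872 = (43997 + 36929)*(1/30872) = 80926*(1/30872) = 40463/15436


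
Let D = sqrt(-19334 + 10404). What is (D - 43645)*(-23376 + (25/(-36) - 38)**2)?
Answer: 1237547297315/1296 - 28354847*I*sqrt(8930)/1296 ≈ 9.549e+8 - 2.0675e+6*I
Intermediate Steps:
D = I*sqrt(8930) (D = sqrt(-8930) = I*sqrt(8930) ≈ 94.499*I)
(D - 43645)*(-23376 + (25/(-36) - 38)**2) = (I*sqrt(8930) - 43645)*(-23376 + (25/(-36) - 38)**2) = (-43645 + I*sqrt(8930))*(-23376 + (25*(-1/36) - 38)**2) = (-43645 + I*sqrt(8930))*(-23376 + (-25/36 - 38)**2) = (-43645 + I*sqrt(8930))*(-23376 + (-1393/36)**2) = (-43645 + I*sqrt(8930))*(-23376 + 1940449/1296) = (-43645 + I*sqrt(8930))*(-28354847/1296) = 1237547297315/1296 - 28354847*I*sqrt(8930)/1296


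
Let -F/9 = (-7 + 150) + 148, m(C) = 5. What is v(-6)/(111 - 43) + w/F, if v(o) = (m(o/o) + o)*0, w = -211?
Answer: 211/2619 ≈ 0.080565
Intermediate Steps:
F = -2619 (F = -9*((-7 + 150) + 148) = -9*(143 + 148) = -9*291 = -2619)
v(o) = 0 (v(o) = (5 + o)*0 = 0)
v(-6)/(111 - 43) + w/F = 0/(111 - 43) - 211/(-2619) = 0/68 - 211*(-1/2619) = 0*(1/68) + 211/2619 = 0 + 211/2619 = 211/2619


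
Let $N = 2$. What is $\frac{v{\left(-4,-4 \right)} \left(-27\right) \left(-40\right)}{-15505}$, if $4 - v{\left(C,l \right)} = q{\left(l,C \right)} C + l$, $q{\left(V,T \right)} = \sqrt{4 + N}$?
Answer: $- \frac{1728}{3101} - \frac{864 \sqrt{6}}{3101} \approx -1.2397$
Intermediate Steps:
$q{\left(V,T \right)} = \sqrt{6}$ ($q{\left(V,T \right)} = \sqrt{4 + 2} = \sqrt{6}$)
$v{\left(C,l \right)} = 4 - l - C \sqrt{6}$ ($v{\left(C,l \right)} = 4 - \left(\sqrt{6} C + l\right) = 4 - \left(C \sqrt{6} + l\right) = 4 - \left(l + C \sqrt{6}\right) = 4 - l - C \sqrt{6}$)
$\frac{v{\left(-4,-4 \right)} \left(-27\right) \left(-40\right)}{-15505} = \frac{\left(4 - -4 - - 4 \sqrt{6}\right) \left(-27\right) \left(-40\right)}{-15505} = \left(4 + 4 + 4 \sqrt{6}\right) \left(-27\right) \left(-40\right) \left(- \frac{1}{15505}\right) = \left(8 + 4 \sqrt{6}\right) \left(-27\right) \left(-40\right) \left(- \frac{1}{15505}\right) = \left(-216 - 108 \sqrt{6}\right) \left(-40\right) \left(- \frac{1}{15505}\right) = \left(8640 + 4320 \sqrt{6}\right) \left(- \frac{1}{15505}\right) = - \frac{1728}{3101} - \frac{864 \sqrt{6}}{3101}$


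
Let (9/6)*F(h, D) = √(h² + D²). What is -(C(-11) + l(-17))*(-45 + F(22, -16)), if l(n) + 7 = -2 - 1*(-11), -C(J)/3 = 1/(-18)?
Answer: 195/2 - 26*√185/9 ≈ 58.207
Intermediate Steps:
C(J) = ⅙ (C(J) = -3/(-18) = -3*(-1/18) = ⅙)
l(n) = 2 (l(n) = -7 + (-2 - 1*(-11)) = -7 + (-2 + 11) = -7 + 9 = 2)
F(h, D) = 2*√(D² + h²)/3 (F(h, D) = 2*√(h² + D²)/3 = 2*√(D² + h²)/3)
-(C(-11) + l(-17))*(-45 + F(22, -16)) = -(⅙ + 2)*(-45 + 2*√((-16)² + 22²)/3) = -13*(-45 + 2*√(256 + 484)/3)/6 = -13*(-45 + 2*√740/3)/6 = -13*(-45 + 2*(2*√185)/3)/6 = -13*(-45 + 4*√185/3)/6 = -(-195/2 + 26*√185/9) = 195/2 - 26*√185/9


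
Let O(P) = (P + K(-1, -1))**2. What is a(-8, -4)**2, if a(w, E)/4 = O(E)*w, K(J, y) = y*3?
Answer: 2458624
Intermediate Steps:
K(J, y) = 3*y
O(P) = (-3 + P)**2 (O(P) = (P + 3*(-1))**2 = (P - 3)**2 = (-3 + P)**2)
a(w, E) = 4*w*(-3 + E)**2 (a(w, E) = 4*((-3 + E)**2*w) = 4*(w*(-3 + E)**2) = 4*w*(-3 + E)**2)
a(-8, -4)**2 = (4*(-8)*(-3 - 4)**2)**2 = (4*(-8)*(-7)**2)**2 = (4*(-8)*49)**2 = (-1568)**2 = 2458624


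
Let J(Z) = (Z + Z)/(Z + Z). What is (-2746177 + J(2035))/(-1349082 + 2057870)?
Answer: -686544/177197 ≈ -3.8745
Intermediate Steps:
J(Z) = 1 (J(Z) = (2*Z)/((2*Z)) = (2*Z)*(1/(2*Z)) = 1)
(-2746177 + J(2035))/(-1349082 + 2057870) = (-2746177 + 1)/(-1349082 + 2057870) = -2746176/708788 = -2746176*1/708788 = -686544/177197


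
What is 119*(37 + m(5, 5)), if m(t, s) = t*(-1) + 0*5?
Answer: 3808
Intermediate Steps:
m(t, s) = -t (m(t, s) = -t + 0 = -t)
119*(37 + m(5, 5)) = 119*(37 - 1*5) = 119*(37 - 5) = 119*32 = 3808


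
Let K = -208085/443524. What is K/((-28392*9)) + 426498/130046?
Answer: 3452588562973469/1052748385442208 ≈ 3.2796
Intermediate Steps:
K = -208085/443524 (K = -208085*1/443524 = -208085/443524 ≈ -0.46916)
K/((-28392*9)) + 426498/130046 = -208085/(443524*((-28392*9))) + 426498/130046 = -208085/443524/(-255528) + 426498*(1/130046) = -208085/443524*(-1/255528) + 213249/65023 = 208085/113332800672 + 213249/65023 = 3452588562973469/1052748385442208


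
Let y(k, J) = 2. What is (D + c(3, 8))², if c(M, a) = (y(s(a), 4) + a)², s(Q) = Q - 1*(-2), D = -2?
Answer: 9604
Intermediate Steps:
s(Q) = 2 + Q (s(Q) = Q + 2 = 2 + Q)
c(M, a) = (2 + a)²
(D + c(3, 8))² = (-2 + (2 + 8)²)² = (-2 + 10²)² = (-2 + 100)² = 98² = 9604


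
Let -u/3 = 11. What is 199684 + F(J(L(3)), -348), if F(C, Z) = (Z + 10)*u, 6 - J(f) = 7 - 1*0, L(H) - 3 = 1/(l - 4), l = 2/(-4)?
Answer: 210838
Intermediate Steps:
u = -33 (u = -3*11 = -33)
l = -1/2 (l = 2*(-1/4) = -1/2 ≈ -0.50000)
L(H) = 25/9 (L(H) = 3 + 1/(-1/2 - 4) = 3 + 1/(-9/2) = 3 - 2/9 = 25/9)
J(f) = -1 (J(f) = 6 - (7 - 1*0) = 6 - (7 + 0) = 6 - 1*7 = 6 - 7 = -1)
F(C, Z) = -330 - 33*Z (F(C, Z) = (Z + 10)*(-33) = (10 + Z)*(-33) = -330 - 33*Z)
199684 + F(J(L(3)), -348) = 199684 + (-330 - 33*(-348)) = 199684 + (-330 + 11484) = 199684 + 11154 = 210838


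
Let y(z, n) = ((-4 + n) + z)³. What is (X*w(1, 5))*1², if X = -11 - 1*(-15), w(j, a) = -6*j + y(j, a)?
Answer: 8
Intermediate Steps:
y(z, n) = (-4 + n + z)³
w(j, a) = (-4 + a + j)³ - 6*j (w(j, a) = -6*j + (-4 + a + j)³ = (-4 + a + j)³ - 6*j)
X = 4 (X = -11 + 15 = 4)
(X*w(1, 5))*1² = (4*((-4 + 5 + 1)³ - 6*1))*1² = (4*(2³ - 6))*1 = (4*(8 - 6))*1 = (4*2)*1 = 8*1 = 8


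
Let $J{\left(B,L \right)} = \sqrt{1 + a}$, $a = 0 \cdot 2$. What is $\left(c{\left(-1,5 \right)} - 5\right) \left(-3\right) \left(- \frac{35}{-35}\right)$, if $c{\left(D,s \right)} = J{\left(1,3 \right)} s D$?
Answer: $30$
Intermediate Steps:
$a = 0$
$J{\left(B,L \right)} = 1$ ($J{\left(B,L \right)} = \sqrt{1 + 0} = \sqrt{1} = 1$)
$c{\left(D,s \right)} = D s$ ($c{\left(D,s \right)} = 1 s D = s D = D s$)
$\left(c{\left(-1,5 \right)} - 5\right) \left(-3\right) \left(- \frac{35}{-35}\right) = \left(\left(-1\right) 5 - 5\right) \left(-3\right) \left(- \frac{35}{-35}\right) = \left(-5 - 5\right) \left(-3\right) \left(\left(-35\right) \left(- \frac{1}{35}\right)\right) = \left(-10\right) \left(-3\right) 1 = 30 \cdot 1 = 30$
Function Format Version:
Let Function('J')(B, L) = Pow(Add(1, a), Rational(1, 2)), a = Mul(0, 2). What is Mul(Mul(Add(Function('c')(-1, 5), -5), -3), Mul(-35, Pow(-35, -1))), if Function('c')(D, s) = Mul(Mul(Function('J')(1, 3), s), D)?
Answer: 30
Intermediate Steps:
a = 0
Function('J')(B, L) = 1 (Function('J')(B, L) = Pow(Add(1, 0), Rational(1, 2)) = Pow(1, Rational(1, 2)) = 1)
Function('c')(D, s) = Mul(D, s) (Function('c')(D, s) = Mul(Mul(1, s), D) = Mul(s, D) = Mul(D, s))
Mul(Mul(Add(Function('c')(-1, 5), -5), -3), Mul(-35, Pow(-35, -1))) = Mul(Mul(Add(Mul(-1, 5), -5), -3), Mul(-35, Pow(-35, -1))) = Mul(Mul(Add(-5, -5), -3), Mul(-35, Rational(-1, 35))) = Mul(Mul(-10, -3), 1) = Mul(30, 1) = 30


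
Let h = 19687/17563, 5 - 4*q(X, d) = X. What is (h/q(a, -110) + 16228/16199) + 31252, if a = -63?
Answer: 151157075629409/4836551629 ≈ 31253.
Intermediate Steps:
q(X, d) = 5/4 - X/4
h = 19687/17563 (h = 19687*(1/17563) = 19687/17563 ≈ 1.1209)
(h/q(a, -110) + 16228/16199) + 31252 = (19687/(17563*(5/4 - ¼*(-63))) + 16228/16199) + 31252 = (19687/(17563*(5/4 + 63/4)) + 16228*(1/16199)) + 31252 = ((19687/17563)/17 + 16228/16199) + 31252 = ((19687/17563)*(1/17) + 16228/16199) + 31252 = (19687/298571 + 16228/16199) + 31252 = 5164119901/4836551629 + 31252 = 151157075629409/4836551629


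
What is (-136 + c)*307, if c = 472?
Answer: 103152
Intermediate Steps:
(-136 + c)*307 = (-136 + 472)*307 = 336*307 = 103152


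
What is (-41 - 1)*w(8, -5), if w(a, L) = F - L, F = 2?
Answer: -294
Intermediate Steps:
w(a, L) = 2 - L
(-41 - 1)*w(8, -5) = (-41 - 1)*(2 - 1*(-5)) = -42*(2 + 5) = -42*7 = -294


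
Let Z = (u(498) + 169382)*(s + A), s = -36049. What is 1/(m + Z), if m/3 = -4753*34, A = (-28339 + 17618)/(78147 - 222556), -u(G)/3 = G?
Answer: -144409/874059567705814 ≈ -1.6522e-10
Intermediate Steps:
u(G) = -3*G
A = 10721/144409 (A = -10721/(-144409) = -10721*(-1/144409) = 10721/144409 ≈ 0.074241)
m = -484806 (m = 3*(-4753*34) = 3*(-161602) = -484806)
Z = -873989557356160/144409 (Z = (-3*498 + 169382)*(-36049 + 10721/144409) = (-1494 + 169382)*(-5205789320/144409) = 167888*(-5205789320/144409) = -873989557356160/144409 ≈ -6.0522e+9)
1/(m + Z) = 1/(-484806 - 873989557356160/144409) = 1/(-874059567705814/144409) = -144409/874059567705814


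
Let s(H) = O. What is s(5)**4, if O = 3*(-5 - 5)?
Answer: 810000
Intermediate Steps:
O = -30 (O = 3*(-10) = -30)
s(H) = -30
s(5)**4 = (-30)**4 = 810000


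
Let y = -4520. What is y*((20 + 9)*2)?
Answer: -262160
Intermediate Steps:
y*((20 + 9)*2) = -4520*(20 + 9)*2 = -131080*2 = -4520*58 = -262160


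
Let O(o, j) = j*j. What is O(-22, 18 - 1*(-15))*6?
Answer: 6534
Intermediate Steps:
O(o, j) = j²
O(-22, 18 - 1*(-15))*6 = (18 - 1*(-15))²*6 = (18 + 15)²*6 = 33²*6 = 1089*6 = 6534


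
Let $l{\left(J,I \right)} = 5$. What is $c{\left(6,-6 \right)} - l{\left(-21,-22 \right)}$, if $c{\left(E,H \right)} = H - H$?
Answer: $-5$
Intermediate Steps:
$c{\left(E,H \right)} = 0$
$c{\left(6,-6 \right)} - l{\left(-21,-22 \right)} = 0 - 5 = -5$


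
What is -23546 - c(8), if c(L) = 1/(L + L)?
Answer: -376737/16 ≈ -23546.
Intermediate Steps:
c(L) = 1/(2*L)
-23546 - c(8) = -23546 - 1/(2*8) = -23546 - 1*1/16 = -23546 - 1/16 = -376737/16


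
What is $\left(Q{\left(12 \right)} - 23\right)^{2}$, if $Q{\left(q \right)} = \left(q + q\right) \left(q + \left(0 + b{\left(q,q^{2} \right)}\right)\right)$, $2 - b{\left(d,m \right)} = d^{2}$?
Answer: $9878449$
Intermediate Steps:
$b{\left(d,m \right)} = 2 - d^{2}$
$Q{\left(q \right)} = 2 q \left(2 + q - q^{2}\right)$ ($Q{\left(q \right)} = \left(q + q\right) \left(q + \left(0 - \left(-2 + q^{2}\right)\right)\right) = 2 q \left(q - \left(-2 + q^{2}\right)\right) = 2 q \left(2 + q - q^{2}\right)$)
$\left(Q{\left(12 \right)} - 23\right)^{2} = \left(2 \cdot 12 \left(2 + 12 - 12^{2}\right) - 23\right)^{2} = \left(2 \cdot 12 \left(2 + 12 - 144\right) - 23\right)^{2} = \left(2 \cdot 12 \left(-130\right) - 23\right)^{2} = \left(-3120 - 23\right)^{2} = \left(-3143\right)^{2} = 9878449$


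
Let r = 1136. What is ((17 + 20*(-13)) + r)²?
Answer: 797449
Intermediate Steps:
((17 + 20*(-13)) + r)² = ((17 + 20*(-13)) + 1136)² = ((17 - 260) + 1136)² = (-243 + 1136)² = 893² = 797449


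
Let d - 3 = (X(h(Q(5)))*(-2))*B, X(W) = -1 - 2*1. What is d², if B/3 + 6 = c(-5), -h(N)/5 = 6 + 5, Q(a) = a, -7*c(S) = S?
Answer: 416025/49 ≈ 8490.3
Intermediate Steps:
c(S) = -S/7
h(N) = -55 (h(N) = -5*(6 + 5) = -5*11 = -55)
B = -111/7 (B = -18 + 3*(-⅐*(-5)) = -18 + 3*(5/7) = -18 + 15/7 = -111/7 ≈ -15.857)
X(W) = -3 (X(W) = -1 - 2 = -3)
d = -645/7 (d = 3 - 3*(-2)*(-111/7) = 3 + 6*(-111/7) = 3 - 666/7 = -645/7 ≈ -92.143)
d² = (-645/7)² = 416025/49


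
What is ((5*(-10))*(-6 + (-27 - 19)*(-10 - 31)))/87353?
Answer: -94000/87353 ≈ -1.0761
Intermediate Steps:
((5*(-10))*(-6 + (-27 - 19)*(-10 - 31)))/87353 = -50*(-6 - 46*(-41))*(1/87353) = -50*(-6 + 1886)*(1/87353) = -50*1880*(1/87353) = -94000*1/87353 = -94000/87353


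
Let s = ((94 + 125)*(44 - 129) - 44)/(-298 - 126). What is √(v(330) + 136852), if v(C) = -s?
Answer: √6148698434/212 ≈ 369.88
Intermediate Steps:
s = 18659/424 (s = (219*(-85) - 44)/(-424) = (-18615 - 44)*(-1/424) = -18659*(-1/424) = 18659/424 ≈ 44.007)
v(C) = -18659/424 (v(C) = -1*18659/424 = -18659/424)
√(v(330) + 136852) = √(-18659/424 + 136852) = √(58006589/424) = √6148698434/212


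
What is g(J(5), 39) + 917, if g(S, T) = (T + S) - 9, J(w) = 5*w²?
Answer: 1072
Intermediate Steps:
g(S, T) = -9 + S + T (g(S, T) = (S + T) - 9 = -9 + S + T)
g(J(5), 39) + 917 = (-9 + 5*5² + 39) + 917 = (-9 + 5*25 + 39) + 917 = (-9 + 125 + 39) + 917 = 155 + 917 = 1072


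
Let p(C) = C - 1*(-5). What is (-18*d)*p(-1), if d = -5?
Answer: 360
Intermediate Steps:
p(C) = 5 + C (p(C) = C + 5 = 5 + C)
(-18*d)*p(-1) = (-18*(-5))*(5 - 1) = 90*4 = 360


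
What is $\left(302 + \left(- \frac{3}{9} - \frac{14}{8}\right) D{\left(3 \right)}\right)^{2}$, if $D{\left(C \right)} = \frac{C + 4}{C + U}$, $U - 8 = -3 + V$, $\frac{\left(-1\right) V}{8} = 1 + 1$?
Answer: $\frac{850713889}{9216} \approx 92308.0$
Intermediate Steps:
$V = -16$ ($V = - 8 \left(1 + 1\right) = \left(-8\right) 2 = -16$)
$U = -11$ ($U = 8 - 19 = -11$)
$D{\left(C \right)} = \frac{4 + C}{-11 + C}$ ($D{\left(C \right)} = \frac{C + 4}{C - 11} = \frac{4 + C}{-11 + C}$)
$\left(302 + \left(- \frac{3}{9} - \frac{14}{8}\right) D{\left(3 \right)}\right)^{2} = \left(302 + \left(- \frac{3}{9} - \frac{14}{8}\right) \frac{4 + 3}{-11 + 3}\right)^{2} = \left(302 + \left(\left(-3\right) \frac{1}{9} - \frac{7}{4}\right) \frac{1}{-8} \cdot 7\right)^{2} = \left(302 + \left(- \frac{1}{3} - \frac{7}{4}\right) \left(\left(- \frac{1}{8}\right) 7\right)\right)^{2} = \left(302 - - \frac{175}{96}\right)^{2} = \left(302 + \frac{175}{96}\right)^{2} = \left(\frac{29167}{96}\right)^{2} = \frac{850713889}{9216}$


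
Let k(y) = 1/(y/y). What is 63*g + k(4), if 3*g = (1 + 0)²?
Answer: 22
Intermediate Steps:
g = ⅓ (g = (1 + 0)²/3 = (⅓)*1² = (⅓)*1 = ⅓ ≈ 0.33333)
k(y) = 1 (k(y) = 1/1 = 1)
63*g + k(4) = 63*(⅓) + 1 = 21 + 1 = 22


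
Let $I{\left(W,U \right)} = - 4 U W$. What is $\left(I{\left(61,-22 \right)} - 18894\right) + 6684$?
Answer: $-6842$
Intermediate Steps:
$I{\left(W,U \right)} = - 4 U W$
$\left(I{\left(61,-22 \right)} - 18894\right) + 6684 = \left(\left(-4\right) \left(-22\right) 61 - 18894\right) + 6684 = \left(5368 - 18894\right) + 6684 = -13526 + 6684 = -6842$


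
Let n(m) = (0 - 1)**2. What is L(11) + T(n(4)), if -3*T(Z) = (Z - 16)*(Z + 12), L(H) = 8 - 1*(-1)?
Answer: 74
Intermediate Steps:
L(H) = 9 (L(H) = 8 + 1 = 9)
n(m) = 1 (n(m) = (-1)**2 = 1)
T(Z) = -(-16 + Z)*(12 + Z)/3 (T(Z) = -(Z - 16)*(Z + 12)/3 = -(-16 + Z)*(12 + Z)/3)
L(11) + T(n(4)) = 9 + (64 - 1/3*1**2 + (4/3)*1) = 9 + (64 - 1/3*1 + 4/3) = 9 + (64 - 1/3 + 4/3) = 9 + 65 = 74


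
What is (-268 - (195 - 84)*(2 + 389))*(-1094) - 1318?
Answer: 47772568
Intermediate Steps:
(-268 - (195 - 84)*(2 + 389))*(-1094) - 1318 = (-268 - 111*391)*(-1094) - 1318 = (-268 - 1*43401)*(-1094) - 1318 = (-268 - 43401)*(-1094) - 1318 = -43669*(-1094) - 1318 = 47773886 - 1318 = 47772568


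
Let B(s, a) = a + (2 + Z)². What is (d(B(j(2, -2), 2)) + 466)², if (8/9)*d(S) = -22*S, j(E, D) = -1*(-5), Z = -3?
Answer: 2455489/16 ≈ 1.5347e+5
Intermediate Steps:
j(E, D) = 5
B(s, a) = 1 + a (B(s, a) = a + (2 - 3)² = a + (-1)² = a + 1 = 1 + a)
d(S) = -99*S/4 (d(S) = 9*(-22*S)/8 = -99*S/4)
(d(B(j(2, -2), 2)) + 466)² = (-99*(1 + 2)/4 + 466)² = (-99/4*3 + 466)² = (-297/4 + 466)² = (1567/4)² = 2455489/16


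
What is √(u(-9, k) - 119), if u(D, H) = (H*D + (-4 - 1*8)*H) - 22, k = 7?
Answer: 12*I*√2 ≈ 16.971*I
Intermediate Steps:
u(D, H) = -22 - 12*H + D*H (u(D, H) = (D*H + (-4 - 8)*H) - 22 = (D*H - 12*H) - 22 = (-12*H + D*H) - 22 = -22 - 12*H + D*H)
√(u(-9, k) - 119) = √((-22 - 12*7 - 9*7) - 119) = √((-22 - 84 - 63) - 119) = √(-169 - 119) = √(-288) = 12*I*√2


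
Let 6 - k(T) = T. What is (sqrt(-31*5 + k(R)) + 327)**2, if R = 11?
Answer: 106769 + 2616*I*sqrt(10) ≈ 1.0677e+5 + 8272.5*I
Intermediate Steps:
k(T) = 6 - T
(sqrt(-31*5 + k(R)) + 327)**2 = (sqrt(-31*5 + (6 - 1*11)) + 327)**2 = (sqrt(-155 + (6 - 11)) + 327)**2 = (sqrt(-155 - 5) + 327)**2 = (sqrt(-160) + 327)**2 = (4*I*sqrt(10) + 327)**2 = (327 + 4*I*sqrt(10))**2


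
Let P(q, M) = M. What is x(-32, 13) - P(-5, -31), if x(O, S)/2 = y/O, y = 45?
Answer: 451/16 ≈ 28.188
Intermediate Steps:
x(O, S) = 90/O (x(O, S) = 2*(45/O) = 90/O)
x(-32, 13) - P(-5, -31) = 90/(-32) - 1*(-31) = 90*(-1/32) + 31 = -45/16 + 31 = 451/16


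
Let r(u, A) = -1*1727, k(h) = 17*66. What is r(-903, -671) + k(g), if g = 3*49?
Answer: -605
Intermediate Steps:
g = 147
k(h) = 1122
r(u, A) = -1727
r(-903, -671) + k(g) = -1727 + 1122 = -605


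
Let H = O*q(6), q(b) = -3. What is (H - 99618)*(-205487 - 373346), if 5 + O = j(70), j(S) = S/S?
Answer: 57655239798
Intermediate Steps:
j(S) = 1
O = -4 (O = -5 + 1 = -4)
H = 12 (H = -4*(-3) = 12)
(H - 99618)*(-205487 - 373346) = (12 - 99618)*(-205487 - 373346) = -99606*(-578833) = 57655239798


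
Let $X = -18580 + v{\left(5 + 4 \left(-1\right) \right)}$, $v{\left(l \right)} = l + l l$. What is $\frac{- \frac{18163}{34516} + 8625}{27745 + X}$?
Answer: $\frac{297682337}{316408172} \approx 0.94082$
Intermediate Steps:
$v{\left(l \right)} = l + l^{2}$
$X = -18578$ ($X = -18580 + \left(5 + 4 \left(-1\right)\right) \left(1 + \left(5 + 4 \left(-1\right)\right)\right) = -18580 + \left(5 - 4\right) \left(1 + \left(5 - 4\right)\right) = -18580 + 1 \left(1 + 1\right) = -18580 + 1 \cdot 2 = -18580 + 2 = -18578$)
$\frac{- \frac{18163}{34516} + 8625}{27745 + X} = \frac{- \frac{18163}{34516} + 8625}{27745 - 18578} = \frac{\left(-18163\right) \frac{1}{34516} + 8625}{9167} = \left(- \frac{18163}{34516} + 8625\right) \frac{1}{9167} = \frac{297682337}{34516} \cdot \frac{1}{9167} = \frac{297682337}{316408172}$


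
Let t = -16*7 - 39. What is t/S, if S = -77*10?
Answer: 151/770 ≈ 0.19610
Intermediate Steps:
S = -770
t = -151 (t = -112 - 39 = -151)
t/S = -151/(-770) = -151*(-1/770) = 151/770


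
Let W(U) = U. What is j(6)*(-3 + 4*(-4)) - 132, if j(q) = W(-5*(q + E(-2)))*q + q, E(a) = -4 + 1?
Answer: 1464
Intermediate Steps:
E(a) = -3
j(q) = q + q*(15 - 5*q) (j(q) = (-5*(q - 3))*q + q = (-5*(-3 + q))*q + q = (15 - 5*q)*q + q = q*(15 - 5*q) + q = q + q*(15 - 5*q))
j(6)*(-3 + 4*(-4)) - 132 = (6*(16 - 5*6))*(-3 + 4*(-4)) - 132 = (6*(16 - 30))*(-3 - 16) - 132 = (6*(-14))*(-19) - 132 = -84*(-19) - 132 = 1596 - 132 = 1464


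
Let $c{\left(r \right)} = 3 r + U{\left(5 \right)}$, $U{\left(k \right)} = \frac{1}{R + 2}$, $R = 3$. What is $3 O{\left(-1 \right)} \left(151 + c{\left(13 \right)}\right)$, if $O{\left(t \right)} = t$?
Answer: $- \frac{2853}{5} \approx -570.6$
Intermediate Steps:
$U{\left(k \right)} = \frac{1}{5}$ ($U{\left(k \right)} = \frac{1}{3 + 2} = \frac{1}{5}$)
$c{\left(r \right)} = \frac{1}{5} + 3 r$ ($c{\left(r \right)} = 3 r + \frac{1}{5} = \frac{1}{5} + 3 r$)
$3 O{\left(-1 \right)} \left(151 + c{\left(13 \right)}\right) = 3 \left(-1\right) \left(151 + \left(\frac{1}{5} + 3 \cdot 13\right)\right) = - 3 \left(151 + \left(\frac{1}{5} + 39\right)\right) = - 3 \left(151 + \frac{196}{5}\right) = \left(-3\right) \frac{951}{5} = - \frac{2853}{5}$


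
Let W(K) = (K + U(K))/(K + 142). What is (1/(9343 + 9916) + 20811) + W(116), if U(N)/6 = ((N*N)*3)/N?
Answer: 51724300868/2484411 ≈ 20820.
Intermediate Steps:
U(N) = 18*N (U(N) = 6*(((N*N)*3)/N) = 6*((N²*3)/N) = 6*((3*N²)/N) = 6*(3*N) = 18*N)
W(K) = 19*K/(142 + K) (W(K) = (K + 18*K)/(K + 142) = (19*K)/(142 + K) = 19*K/(142 + K))
(1/(9343 + 9916) + 20811) + W(116) = (1/(9343 + 9916) + 20811) + 19*116/(142 + 116) = (1/19259 + 20811) + 19*116/258 = (1/19259 + 20811) + 19*116*(1/258) = 400799050/19259 + 1102/129 = 51724300868/2484411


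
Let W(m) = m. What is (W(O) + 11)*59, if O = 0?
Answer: 649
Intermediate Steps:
(W(O) + 11)*59 = (0 + 11)*59 = 11*59 = 649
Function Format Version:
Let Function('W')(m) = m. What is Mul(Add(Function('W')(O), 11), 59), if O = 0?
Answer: 649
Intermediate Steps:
Mul(Add(Function('W')(O), 11), 59) = Mul(Add(0, 11), 59) = Mul(11, 59) = 649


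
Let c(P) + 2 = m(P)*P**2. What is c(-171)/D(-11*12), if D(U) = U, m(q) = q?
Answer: 5000213/132 ≈ 37880.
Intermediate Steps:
c(P) = -2 + P**3 (c(P) = -2 + P*P**2 = -2 + P**3)
c(-171)/D(-11*12) = (-2 + (-171)**3)/((-11*12)) = (-2 - 5000211)/(-132) = -5000213*(-1/132) = 5000213/132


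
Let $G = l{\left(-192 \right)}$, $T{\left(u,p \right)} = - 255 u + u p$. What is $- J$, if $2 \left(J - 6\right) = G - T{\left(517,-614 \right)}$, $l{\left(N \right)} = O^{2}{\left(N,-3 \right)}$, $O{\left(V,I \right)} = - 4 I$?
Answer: $- \frac{449429}{2} \approx -2.2471 \cdot 10^{5}$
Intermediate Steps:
$T{\left(u,p \right)} = - 255 u + p u$
$l{\left(N \right)} = 144$ ($l{\left(N \right)} = \left(\left(-4\right) \left(-3\right)\right)^{2} = 12^{2} = 144$)
$G = 144$
$J = \frac{449429}{2}$ ($J = 6 + \frac{144 - 517 \left(-255 - 614\right)}{2} = 6 + \frac{144 - 517 \left(-869\right)}{2} = 6 + \frac{144 - -449273}{2} = 6 + \frac{144 + 449273}{2} = 6 + \frac{1}{2} \cdot 449417 = 6 + \frac{449417}{2} = \frac{449429}{2} \approx 2.2471 \cdot 10^{5}$)
$- J = \left(-1\right) \frac{449429}{2} = - \frac{449429}{2}$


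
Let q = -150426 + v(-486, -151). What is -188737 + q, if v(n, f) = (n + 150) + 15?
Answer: -339484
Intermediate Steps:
v(n, f) = 165 + n (v(n, f) = (150 + n) + 15 = 165 + n)
q = -150747 (q = -150426 + (165 - 486) = -150426 - 321 = -150747)
-188737 + q = -188737 - 150747 = -339484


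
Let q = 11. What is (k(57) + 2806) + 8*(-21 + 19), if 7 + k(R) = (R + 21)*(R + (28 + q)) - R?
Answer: 10214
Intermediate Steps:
k(R) = -7 - R + (21 + R)*(39 + R) (k(R) = -7 + ((R + 21)*(R + (28 + 11)) - R) = -7 + ((21 + R)*(R + 39) - R) = -7 + ((21 + R)*(39 + R) - R) = -7 + (-R + (21 + R)*(39 + R)) = -7 - R + (21 + R)*(39 + R))
(k(57) + 2806) + 8*(-21 + 19) = ((812 + 57² + 59*57) + 2806) + 8*(-21 + 19) = ((812 + 3249 + 3363) + 2806) + 8*(-2) = (7424 + 2806) - 16 = 10230 - 16 = 10214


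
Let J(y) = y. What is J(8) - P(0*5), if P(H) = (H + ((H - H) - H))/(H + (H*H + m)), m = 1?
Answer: 8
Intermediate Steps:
P(H) = 0 (P(H) = (H + ((H - H) - H))/(H + (H*H + 1)) = (H + (0 - H))/(H + (H**2 + 1)) = (H - H)/(H + (1 + H**2)) = 0/(1 + H + H**2) = 0)
J(8) - P(0*5) = 8 - 1*0 = 8 + 0 = 8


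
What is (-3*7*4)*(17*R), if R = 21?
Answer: -29988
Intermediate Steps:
(-3*7*4)*(17*R) = (-3*7*4)*(17*21) = -21*4*357 = -84*357 = -29988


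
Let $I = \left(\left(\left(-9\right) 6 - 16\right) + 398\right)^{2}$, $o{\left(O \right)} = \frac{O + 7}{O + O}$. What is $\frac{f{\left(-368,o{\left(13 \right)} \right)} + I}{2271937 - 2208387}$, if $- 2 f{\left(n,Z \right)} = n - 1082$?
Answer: $\frac{108309}{63550} \approx 1.7043$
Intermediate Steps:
$o{\left(O \right)} = \frac{7 + O}{2 O}$
$f{\left(n,Z \right)} = 541 - \frac{n}{2}$ ($f{\left(n,Z \right)} = - \frac{n - 1082}{2} = - \frac{-1082 + n}{2} = 541 - \frac{n}{2}$)
$I = 107584$ ($I = \left(\left(-54 - 16\right) + 398\right)^{2} = \left(-70 + 398\right)^{2} = 328^{2} = 107584$)
$\frac{f{\left(-368,o{\left(13 \right)} \right)} + I}{2271937 - 2208387} = \frac{\left(541 - -184\right) + 107584}{2271937 - 2208387} = \frac{\left(541 + 184\right) + 107584}{63550} = \left(725 + 107584\right) \frac{1}{63550} = 108309 \cdot \frac{1}{63550} = \frac{108309}{63550}$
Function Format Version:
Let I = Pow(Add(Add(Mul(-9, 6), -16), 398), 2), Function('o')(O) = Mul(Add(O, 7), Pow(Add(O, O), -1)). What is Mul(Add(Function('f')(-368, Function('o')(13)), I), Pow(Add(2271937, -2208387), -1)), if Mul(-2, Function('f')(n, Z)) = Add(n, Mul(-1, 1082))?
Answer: Rational(108309, 63550) ≈ 1.7043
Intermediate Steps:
Function('o')(O) = Mul(Rational(1, 2), Pow(O, -1), Add(7, O)) (Function('o')(O) = Mul(Add(7, O), Pow(Mul(2, O), -1)) = Mul(Add(7, O), Mul(Rational(1, 2), Pow(O, -1))) = Mul(Rational(1, 2), Pow(O, -1), Add(7, O)))
Function('f')(n, Z) = Add(541, Mul(Rational(-1, 2), n)) (Function('f')(n, Z) = Mul(Rational(-1, 2), Add(n, Mul(-1, 1082))) = Mul(Rational(-1, 2), Add(n, -1082)) = Mul(Rational(-1, 2), Add(-1082, n)) = Add(541, Mul(Rational(-1, 2), n)))
I = 107584 (I = Pow(Add(Add(-54, -16), 398), 2) = Pow(Add(-70, 398), 2) = Pow(328, 2) = 107584)
Mul(Add(Function('f')(-368, Function('o')(13)), I), Pow(Add(2271937, -2208387), -1)) = Mul(Add(Add(541, Mul(Rational(-1, 2), -368)), 107584), Pow(Add(2271937, -2208387), -1)) = Mul(Add(Add(541, 184), 107584), Pow(63550, -1)) = Mul(Add(725, 107584), Rational(1, 63550)) = Mul(108309, Rational(1, 63550)) = Rational(108309, 63550)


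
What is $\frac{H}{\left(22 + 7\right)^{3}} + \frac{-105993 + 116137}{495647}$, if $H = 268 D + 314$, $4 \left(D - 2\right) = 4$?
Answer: $\frac{801535362}{12088334683} \approx 0.066306$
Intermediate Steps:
$D = 3$ ($D = 2 + \frac{1}{4} \cdot 4 = 2 + 1 = 3$)
$H = 1118$ ($H = 268 \cdot 3 + 314 = 804 + 314 = 1118$)
$\frac{H}{\left(22 + 7\right)^{3}} + \frac{-105993 + 116137}{495647} = \frac{1118}{\left(22 + 7\right)^{3}} + \frac{-105993 + 116137}{495647} = \frac{1118}{29^{3}} + 10144 \cdot \frac{1}{495647} = \frac{1118}{24389} + \frac{10144}{495647} = \frac{801535362}{12088334683}$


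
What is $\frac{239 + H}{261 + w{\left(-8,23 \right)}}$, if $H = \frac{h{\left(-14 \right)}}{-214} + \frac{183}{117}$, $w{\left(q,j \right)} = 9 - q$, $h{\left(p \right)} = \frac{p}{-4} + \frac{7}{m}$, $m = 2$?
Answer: $\frac{2007475}{2320188} \approx 0.86522$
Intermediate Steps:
$h{\left(p \right)} = \frac{7}{2} - \frac{p}{4}$ ($h{\left(p \right)} = \frac{p}{-4} + \frac{7}{2} = p \left(- \frac{1}{4}\right) + 7 \cdot \frac{1}{2} = - \frac{p}{4} + \frac{7}{2} = \frac{7}{2} - \frac{p}{4}$)
$H = \frac{12781}{8346}$ ($H = \frac{\frac{7}{2} - - \frac{7}{2}}{-214} + \frac{183}{117} = \left(\frac{7}{2} + \frac{7}{2}\right) \left(- \frac{1}{214}\right) + 183 \cdot \frac{1}{117} = 7 \left(- \frac{1}{214}\right) + \frac{61}{39} = - \frac{7}{214} + \frac{61}{39} = \frac{12781}{8346} \approx 1.5314$)
$\frac{239 + H}{261 + w{\left(-8,23 \right)}} = \frac{239 + \frac{12781}{8346}}{261 + \left(9 - -8\right)} = \frac{2007475}{8346 \left(261 + \left(9 + 8\right)\right)} = \frac{2007475}{8346 \left(261 + 17\right)} = \frac{2007475}{8346 \cdot 278} = \frac{2007475}{8346} \cdot \frac{1}{278} = \frac{2007475}{2320188}$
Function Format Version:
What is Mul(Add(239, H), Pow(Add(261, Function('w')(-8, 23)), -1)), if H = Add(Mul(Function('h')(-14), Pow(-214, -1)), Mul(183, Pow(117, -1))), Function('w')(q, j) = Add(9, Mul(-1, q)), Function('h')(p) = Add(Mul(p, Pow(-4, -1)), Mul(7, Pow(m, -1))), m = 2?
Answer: Rational(2007475, 2320188) ≈ 0.86522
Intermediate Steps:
Function('h')(p) = Add(Rational(7, 2), Mul(Rational(-1, 4), p)) (Function('h')(p) = Add(Mul(p, Pow(-4, -1)), Mul(7, Pow(2, -1))) = Add(Mul(p, Rational(-1, 4)), Mul(7, Rational(1, 2))) = Add(Mul(Rational(-1, 4), p), Rational(7, 2)) = Add(Rational(7, 2), Mul(Rational(-1, 4), p)))
H = Rational(12781, 8346) (H = Add(Mul(Add(Rational(7, 2), Mul(Rational(-1, 4), -14)), Pow(-214, -1)), Mul(183, Pow(117, -1))) = Add(Mul(Add(Rational(7, 2), Rational(7, 2)), Rational(-1, 214)), Mul(183, Rational(1, 117))) = Add(Mul(7, Rational(-1, 214)), Rational(61, 39)) = Add(Rational(-7, 214), Rational(61, 39)) = Rational(12781, 8346) ≈ 1.5314)
Mul(Add(239, H), Pow(Add(261, Function('w')(-8, 23)), -1)) = Mul(Add(239, Rational(12781, 8346)), Pow(Add(261, Add(9, Mul(-1, -8))), -1)) = Mul(Rational(2007475, 8346), Pow(Add(261, Add(9, 8)), -1)) = Mul(Rational(2007475, 8346), Pow(Add(261, 17), -1)) = Mul(Rational(2007475, 8346), Pow(278, -1)) = Mul(Rational(2007475, 8346), Rational(1, 278)) = Rational(2007475, 2320188)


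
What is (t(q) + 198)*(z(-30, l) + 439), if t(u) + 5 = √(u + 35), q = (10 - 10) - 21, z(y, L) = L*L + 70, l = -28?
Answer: 249549 + 1293*√14 ≈ 2.5439e+5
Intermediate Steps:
z(y, L) = 70 + L² (z(y, L) = L² + 70 = 70 + L²)
q = -21 (q = 0 - 21 = -21)
t(u) = -5 + √(35 + u) (t(u) = -5 + √(u + 35) = -5 + √(35 + u))
(t(q) + 198)*(z(-30, l) + 439) = ((-5 + √(35 - 21)) + 198)*((70 + (-28)²) + 439) = ((-5 + √14) + 198)*((70 + 784) + 439) = (193 + √14)*(854 + 439) = (193 + √14)*1293 = 249549 + 1293*√14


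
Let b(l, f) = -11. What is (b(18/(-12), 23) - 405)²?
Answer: 173056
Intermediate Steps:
(b(18/(-12), 23) - 405)² = (-11 - 405)² = (-416)² = 173056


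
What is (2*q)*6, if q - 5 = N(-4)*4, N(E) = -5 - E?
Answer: 12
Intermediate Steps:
q = 1 (q = 5 + (-5 - 1*(-4))*4 = 5 + (-5 + 4)*4 = 5 - 1*4 = 5 - 4 = 1)
(2*q)*6 = (2*1)*6 = 2*6 = 12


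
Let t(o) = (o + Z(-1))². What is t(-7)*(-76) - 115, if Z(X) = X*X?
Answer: -2851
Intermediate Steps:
Z(X) = X²
t(o) = (1 + o)² (t(o) = (o + (-1)²)² = (o + 1)² = (1 + o)²)
t(-7)*(-76) - 115 = (1 - 7)²*(-76) - 115 = (-6)²*(-76) - 115 = 36*(-76) - 115 = -2736 - 115 = -2851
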